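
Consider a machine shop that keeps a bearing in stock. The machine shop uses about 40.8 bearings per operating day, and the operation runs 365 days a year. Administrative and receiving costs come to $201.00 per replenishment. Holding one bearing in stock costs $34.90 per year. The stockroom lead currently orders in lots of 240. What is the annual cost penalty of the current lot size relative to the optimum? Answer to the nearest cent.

Annual demand D = 40.8 × 365 = 14,892.
EOQ = √(2DS/H) = √(2 × 14,892 × 201 / 34.9) ≈ 414.17.
Cost at Q* = (D/Q*)S + (Q*/2)H = √(2DSH) ≈ $14,454.47.
Cost at Q = 240: (14,892/240)×201 + (240/2)×34.9 = $12,472.05 + $4,188.00 = $16,660.05.
Excess = $16,660.05 − $14,454.47 = $2,205.58.

Extra cost ≈ $2,205.58 per year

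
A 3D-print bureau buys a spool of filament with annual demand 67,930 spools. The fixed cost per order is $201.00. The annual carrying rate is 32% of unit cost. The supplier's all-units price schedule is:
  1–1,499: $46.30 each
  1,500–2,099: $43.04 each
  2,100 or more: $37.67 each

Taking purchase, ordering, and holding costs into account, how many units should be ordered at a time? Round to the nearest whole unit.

Holding cost per unit per year at price C is H = 0.32·C.
For each price level, check whether its EOQ is feasible; otherwise the best quantity at that price is the breakpoint.
EOQ at $46.30 = 1357.6 (feasible in tier 1): TC = 67,930×$46.30 + (67,930/1357.6)×201 + (1357.6/2)×0.32×$46.30 = $3,165,273.50.
EOQ at $43.04 = 1408.1 < 1500, so use break Q=1500: TC = 67,930×$43.04 + (67,930/1500.0)×201 + (1500.0/2)×0.32×$43.04 = $2,943,139.42.
EOQ at $37.67 = 1505.1 < 2100, so use break Q=2100: TC = 67,930×$37.67 + (67,930/2100.0)×201 + (2100.0/2)×0.32×$37.67 = $2,578,082.09.
Lowest total cost is $2,578,082.09 at Q = 2100.0.

Q* ≈ 2,100 spools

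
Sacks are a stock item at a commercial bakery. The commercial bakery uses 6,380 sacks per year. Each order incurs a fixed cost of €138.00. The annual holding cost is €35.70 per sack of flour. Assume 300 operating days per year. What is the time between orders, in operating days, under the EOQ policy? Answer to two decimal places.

EOQ = √(2DS/H) = √(2 × 6,380 × 138 / 35.7) ≈ 222.09.
Cycle time = Q*/D × 300 = 222.09 / 6,380 × 300 ≈ 10.443 days.

T ≈ 10.44 days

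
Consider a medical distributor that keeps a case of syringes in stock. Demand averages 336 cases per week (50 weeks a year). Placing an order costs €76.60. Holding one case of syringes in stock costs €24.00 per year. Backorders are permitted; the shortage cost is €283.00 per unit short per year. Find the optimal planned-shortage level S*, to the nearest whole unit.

S* ≈ 27 cases

Annual demand D = 336 × 50 = 16,800.
With planned backorders, Q* = √(2DS/H) · √((H+B)/B).
√(2DS/H) = √(2 × 16,800 × 76.6 / 24) = 327.475.
√((H+B)/B) = √((24+283)/283) = 1.0415.
Q* ≈ 341.079.
S* = Q* · H/(H+B) = 341.079 × 24/307 ≈ 26.664.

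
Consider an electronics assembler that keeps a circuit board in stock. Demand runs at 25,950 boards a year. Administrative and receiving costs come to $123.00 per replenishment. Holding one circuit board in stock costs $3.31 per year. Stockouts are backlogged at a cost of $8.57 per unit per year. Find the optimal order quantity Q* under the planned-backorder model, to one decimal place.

Q* ≈ 1,635.1 boards

With planned backorders, Q* = √(2DS/H) · √((H+B)/B).
√(2DS/H) = √(2 × 25,950 × 123 / 3.31) = 1388.744.
√((H+B)/B) = √((3.31+8.57)/8.57) = 1.1774.
Q* ≈ 1635.084.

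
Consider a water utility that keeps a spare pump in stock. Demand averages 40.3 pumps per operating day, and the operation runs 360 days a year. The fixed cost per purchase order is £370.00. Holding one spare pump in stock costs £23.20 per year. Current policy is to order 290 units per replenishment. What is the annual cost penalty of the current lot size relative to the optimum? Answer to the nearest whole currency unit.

Extra cost ≈ £6,092 per year

Annual demand D = 40.3 × 360 = 14,508.
EOQ = √(2DS/H) = √(2 × 14,508 × 370 / 23.2) ≈ 680.26.
Cost at Q* = (D/Q*)S + (Q*/2)H = √(2DSH) ≈ £15,782.06.
Cost at Q = 290: (14,508/290)×370 + (290/2)×23.2 = £18,510.21 + £3,364.00 = £21,874.21.
Excess = £21,874.21 − £15,782.06 = £6,092.15.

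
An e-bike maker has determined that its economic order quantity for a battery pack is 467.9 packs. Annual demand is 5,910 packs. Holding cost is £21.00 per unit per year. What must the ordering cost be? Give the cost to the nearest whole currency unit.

The basic EOQ model gives Q* = √(2DS/H); rearrange for the unknown.
From Q* = √(2DS/H): S = Q*²H / (2D) = 467.9² × 21 / (2 × 5,910) = 388.9627.

S ≈ £389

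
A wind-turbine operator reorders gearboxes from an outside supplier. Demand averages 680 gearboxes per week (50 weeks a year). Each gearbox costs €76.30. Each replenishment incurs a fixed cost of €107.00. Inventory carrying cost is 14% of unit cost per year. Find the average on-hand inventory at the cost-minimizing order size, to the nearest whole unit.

Average inventory ≈ 413 gearboxes

Annual demand D = 680 × 50 = 34,000.
Holding cost H = 0.14 × €76.30 = €10.6820 per unit per year.
The optimal lot size = √(2DS/H) = √(2 × 34,000 × 107 / 10.682) ≈ 825.32.
Average inventory = Q*/2 ≈ 825.32 / 2 = 412.658.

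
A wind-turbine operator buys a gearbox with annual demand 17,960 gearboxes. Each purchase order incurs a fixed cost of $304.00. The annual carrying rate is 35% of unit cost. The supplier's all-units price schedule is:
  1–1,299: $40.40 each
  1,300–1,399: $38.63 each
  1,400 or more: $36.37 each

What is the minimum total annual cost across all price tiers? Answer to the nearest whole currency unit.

Holding cost per unit per year at price C is H = 0.35·C.
Candidates are each tier's EOQ (if it falls in that tier) and each price-break quantity.
EOQ at $40.40 = 878.8 (feasible in tier 1): TC = 17,960×$40.40 + (17,960/878.8)×304 + (878.8/2)×0.35×$40.40 = $738,009.95.
EOQ at $38.63 = 898.7 < 1300, so use break Q=1300: TC = 17,960×$38.63 + (17,960/1300.0)×304 + (1300.0/2)×0.35×$38.63 = $706,783.00.
EOQ at $36.37 = 926.2 < 1400, so use break Q=1400: TC = 17,960×$36.37 + (17,960/1400.0)×304 + (1400.0/2)×0.35×$36.37 = $666,015.74.
Lowest total cost among the candidates is at Q = 1400.0.

TC* ≈ $666,016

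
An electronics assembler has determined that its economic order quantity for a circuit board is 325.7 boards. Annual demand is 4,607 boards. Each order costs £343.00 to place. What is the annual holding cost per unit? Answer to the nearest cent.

The basic EOQ model gives Q* = √(2DS/H); rearrange for the unknown.
From Q* = √(2DS/H): H = 2DS / Q*² = 2 × 4,607 × 343 / 325.7² = 29.7925.

H ≈ £29.79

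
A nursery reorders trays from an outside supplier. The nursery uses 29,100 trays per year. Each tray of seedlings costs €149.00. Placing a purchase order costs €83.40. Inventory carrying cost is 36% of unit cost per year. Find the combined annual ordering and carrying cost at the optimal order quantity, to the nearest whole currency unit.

Holding cost H = 0.36 × €149.00 = €53.6400 per unit per year.
The optimal lot size = √(2DS/H) = √(2 × 29,100 × 83.4 / 53.64) ≈ 300.82.
At Q*, ordering cost (D/Q*)S equals holding cost (Q*/2)H, each = √(DSH/2).
Minimum total = √(2DSH) = √(2 × 29,100 × 83.4 × 53.64) ≈ 16135.741.

TC* ≈ €16,136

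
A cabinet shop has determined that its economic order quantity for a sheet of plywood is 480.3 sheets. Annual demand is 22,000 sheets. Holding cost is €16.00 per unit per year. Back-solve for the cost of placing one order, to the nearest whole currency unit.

The basic EOQ model gives Q* = √(2DS/H); rearrange for the unknown.
From Q* = √(2DS/H): S = Q*²H / (2D) = 480.3² × 16 / (2 × 22,000) = 83.8866.

S ≈ €84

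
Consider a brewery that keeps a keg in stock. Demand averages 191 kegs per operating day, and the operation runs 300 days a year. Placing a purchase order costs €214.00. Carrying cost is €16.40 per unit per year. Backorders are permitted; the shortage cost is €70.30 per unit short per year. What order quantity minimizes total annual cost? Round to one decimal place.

Q* ≈ 1,358.0 kegs

Annual demand D = 191 × 300 = 57,300.
With planned backorders, Q* = √(2DS/H) · √((H+B)/B).
√(2DS/H) = √(2 × 57,300 × 214 / 16.4) = 1222.861.
√((H+B)/B) = √((16.4+70.3)/70.3) = 1.1105.
Q* ≈ 1358.029.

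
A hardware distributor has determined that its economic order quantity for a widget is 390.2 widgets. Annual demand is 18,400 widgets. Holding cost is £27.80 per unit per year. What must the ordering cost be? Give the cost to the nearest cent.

Invert the EOQ relation Q*² = 2DS/H.
From Q* = √(2DS/H): S = Q*²H / (2D) = 390.2² × 27.8 / (2 × 18,400) = 115.0195.

S ≈ £115.02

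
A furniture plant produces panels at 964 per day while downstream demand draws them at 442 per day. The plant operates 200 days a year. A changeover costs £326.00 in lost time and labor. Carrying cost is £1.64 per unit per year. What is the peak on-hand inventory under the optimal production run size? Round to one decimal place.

I_max ≈ 4,362.4 panels

Annual demand D = 442 × 200 = 88,400.
Production build-up factor (1 − d/p) = 1 − 442/964 = 0.5415.
Q* = √(2DS / (H(1 − d/p))) = √(2 × 88,400 × 326 / (1.64 × 0.5415)).
= √(57,636,800 / 0.888) ≈ 8056.219.
Maximum inventory = Q*(1 − d/p) = 8056.219 × 0.5415 ≈ 4362.393.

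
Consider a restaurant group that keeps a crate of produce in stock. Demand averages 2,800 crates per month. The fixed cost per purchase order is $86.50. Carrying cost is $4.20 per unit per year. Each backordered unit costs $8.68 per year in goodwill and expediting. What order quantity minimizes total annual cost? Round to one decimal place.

Annual demand D = 2,800 × 12 = 33,600.
With planned backorders, Q* = √(2DS/H) · √((H+B)/B).
√(2DS/H) = √(2 × 33,600 × 86.5 / 4.2) = 1176.435.
√((H+B)/B) = √((4.2+8.68)/8.68) = 1.2181.
Q* ≈ 1433.066.

Q* ≈ 1,433.1 crates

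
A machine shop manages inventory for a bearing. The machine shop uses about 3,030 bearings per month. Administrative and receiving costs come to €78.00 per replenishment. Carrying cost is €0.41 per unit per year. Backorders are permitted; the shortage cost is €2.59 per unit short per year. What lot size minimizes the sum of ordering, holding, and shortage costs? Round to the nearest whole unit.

Q* ≈ 4,003 bearings

Annual demand D = 3,030 × 12 = 36,360.
With planned backorders, Q* = √(2DS/H) · √((H+B)/B).
√(2DS/H) = √(2 × 36,360 × 78 / 0.41) = 3719.481.
√((H+B)/B) = √((0.41+2.59)/2.59) = 1.0762.
Q* ≈ 4003.069.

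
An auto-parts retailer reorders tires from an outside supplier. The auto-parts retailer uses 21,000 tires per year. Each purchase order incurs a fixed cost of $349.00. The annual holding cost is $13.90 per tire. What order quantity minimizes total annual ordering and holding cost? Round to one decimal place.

Q* ≈ 1,026.9 tires

EOQ = √(2DS / H) = √(2 × 21,000 × 349 / 13.9).
= √(14,658,000 / 13.9) = √1,054,532.3741 ≈ 1026.904.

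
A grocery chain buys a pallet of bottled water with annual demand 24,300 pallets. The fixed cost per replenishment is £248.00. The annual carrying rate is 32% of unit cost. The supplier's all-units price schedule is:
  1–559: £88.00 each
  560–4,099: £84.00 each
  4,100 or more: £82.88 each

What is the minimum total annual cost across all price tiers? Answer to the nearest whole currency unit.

TC* ≈ £2,059,199

Holding cost per unit per year at price C is H = 0.32·C.
For each price level, check whether its EOQ is feasible; otherwise the best quantity at that price is the breakpoint.
Tier 1 (£88.00): EOQ = 654.2 exceeds tier's upper bound 559, so this tier is dominated.
EOQ at £84.00 = 669.6 (feasible in tier 2): TC = 24,300×£84.00 + (24,300/669.6)×248 + (669.6/2)×0.32×£84.00 = £2,059,199.42.
EOQ at £82.88 = 674.1 < 4100, so use break Q=4100: TC = 24,300×£82.88 + (24,300/4100.0)×248 + (4100.0/2)×0.32×£82.88 = £2,069,823.13.
Lowest total cost among the candidates is at Q = 669.6.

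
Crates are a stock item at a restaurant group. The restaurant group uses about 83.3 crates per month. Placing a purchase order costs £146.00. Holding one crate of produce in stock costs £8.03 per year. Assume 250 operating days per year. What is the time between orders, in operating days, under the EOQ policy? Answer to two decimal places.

T ≈ 47.68 days

Annual demand D = 83.3 × 12 = 999.6.
Q* = √(2DS/H) = √(2 × 999.6 × 146 / 8.03) ≈ 190.65.
Cycle time = Q*/D × 250 = 190.65 / 999.6 × 250 ≈ 47.683 days.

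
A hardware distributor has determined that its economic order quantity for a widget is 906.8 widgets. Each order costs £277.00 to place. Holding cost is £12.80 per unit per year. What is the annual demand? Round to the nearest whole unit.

D ≈ 18,999 widgets per year

Invert the EOQ relation Q*² = 2DS/H.
From Q* = √(2DS/H): D = Q*²H / (2S) = 906.8² × 12.8 / (2 × 277) = 18998.671.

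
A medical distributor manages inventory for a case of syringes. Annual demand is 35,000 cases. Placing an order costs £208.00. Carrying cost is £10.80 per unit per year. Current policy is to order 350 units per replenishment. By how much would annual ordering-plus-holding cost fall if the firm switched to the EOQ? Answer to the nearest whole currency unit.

Extra cost ≈ £10,150 per year

EOQ = √(2DS/H) = √(2 × 35,000 × 208 / 10.8) ≈ 1161.10.
Cost at Q* = (D/Q*)S + (Q*/2)H = √(2DSH) ≈ £12,539.86.
Cost at Q = 350: (35,000/350)×208 + (350/2)×10.8 = £20,800.00 + £1,890.00 = £22,690.00.
Excess = £22,690.00 − £12,539.86 = £10,150.14.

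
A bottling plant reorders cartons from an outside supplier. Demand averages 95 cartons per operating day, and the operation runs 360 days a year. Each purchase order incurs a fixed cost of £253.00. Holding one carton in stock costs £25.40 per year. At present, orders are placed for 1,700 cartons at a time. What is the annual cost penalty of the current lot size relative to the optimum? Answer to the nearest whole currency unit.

Annual demand D = 95 × 360 = 34,200.
EOQ = √(2DS/H) = √(2 × 34,200 × 253 / 25.4) ≈ 825.41.
Cost at Q* = (D/Q*)S + (Q*/2)H = √(2DSH) ≈ £20,965.50.
Cost at Q = 1,700: (34,200/1,700)×253 + (1,700/2)×25.4 = £5,089.76 + £21,590.00 = £26,679.76.
Excess = £26,679.76 − £20,965.50 = £5,714.27.

Extra cost ≈ £5,714 per year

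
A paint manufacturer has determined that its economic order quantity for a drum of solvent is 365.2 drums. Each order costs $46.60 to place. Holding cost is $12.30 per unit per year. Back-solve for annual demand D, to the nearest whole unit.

D ≈ 17,602 drums per year

Squaring Q* = √(2DS/H) gives Q*² = 2DS/H.
From Q* = √(2DS/H): D = Q*²H / (2S) = 365.2² × 12.3 / (2 × 46.6) = 17601.543.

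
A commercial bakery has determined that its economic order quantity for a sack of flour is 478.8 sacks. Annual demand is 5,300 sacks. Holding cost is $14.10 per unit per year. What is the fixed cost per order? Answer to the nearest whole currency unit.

Invert the EOQ relation Q*² = 2DS/H.
From Q* = √(2DS/H): S = Q*²H / (2D) = 478.8² × 14.1 / (2 × 5,300) = 304.9450.

S ≈ $305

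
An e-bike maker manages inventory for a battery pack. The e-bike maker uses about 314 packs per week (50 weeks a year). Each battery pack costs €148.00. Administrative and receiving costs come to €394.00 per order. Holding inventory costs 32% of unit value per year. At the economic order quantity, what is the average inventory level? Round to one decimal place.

Average inventory ≈ 255.6 packs

Annual demand D = 314 × 50 = 15,700.
Holding cost H = 0.32 × €148.00 = €47.3600 per unit per year.
The optimal lot size = √(2DS/H) = √(2 × 15,700 × 394 / 47.36) ≈ 511.10.
Average inventory = Q*/2 ≈ 511.10 / 2 = 255.551.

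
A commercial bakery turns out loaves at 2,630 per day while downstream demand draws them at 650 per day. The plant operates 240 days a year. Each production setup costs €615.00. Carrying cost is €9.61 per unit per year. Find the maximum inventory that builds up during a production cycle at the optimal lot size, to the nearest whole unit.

Annual demand D = 650 × 240 = 156,000.
Production build-up factor (1 − d/p) = 1 − 650/2,630 = 0.7529.
Q* = √(2DS / (H(1 − d/p))) = √(2 × 156,000 × 615 / (9.61 × 0.7529)).
= √(191,880,000 / 7.2349) ≈ 5149.896.
Maximum inventory = Q*(1 − d/p) = 5149.896 × 0.7529 ≈ 3877.108.

I_max ≈ 3,877 loaves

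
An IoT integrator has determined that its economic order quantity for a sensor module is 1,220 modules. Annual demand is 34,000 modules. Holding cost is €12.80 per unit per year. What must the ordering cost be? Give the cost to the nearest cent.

S ≈ €280.17

The basic EOQ model gives Q* = √(2DS/H); rearrange for the unknown.
From Q* = √(2DS/H): S = Q*²H / (2D) = 1,220² × 12.8 / (2 × 34,000) = 280.1694.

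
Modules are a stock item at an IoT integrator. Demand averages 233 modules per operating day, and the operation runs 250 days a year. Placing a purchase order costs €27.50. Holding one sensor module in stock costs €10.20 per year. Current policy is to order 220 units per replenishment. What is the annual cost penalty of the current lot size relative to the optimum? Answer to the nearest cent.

Extra cost ≈ €2,686.76 per year

Annual demand D = 233 × 250 = 58,250.
EOQ = √(2DS/H) = √(2 × 58,250 × 27.5 / 10.2) ≈ 560.44.
Cost at Q* = (D/Q*)S + (Q*/2)H = √(2DSH) ≈ €5,716.49.
Cost at Q = 220: (58,250/220)×27.5 + (220/2)×10.2 = €7,281.25 + €1,122.00 = €8,403.25.
Excess = €8,403.25 − €5,716.49 = €2,686.76.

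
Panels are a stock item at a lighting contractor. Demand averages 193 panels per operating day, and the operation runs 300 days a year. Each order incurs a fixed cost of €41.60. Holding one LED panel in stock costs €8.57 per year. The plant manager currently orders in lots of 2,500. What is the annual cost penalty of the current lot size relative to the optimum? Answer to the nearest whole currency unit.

Extra cost ≈ €5,251 per year

Annual demand D = 193 × 300 = 57,900.
EOQ = √(2DS/H) = √(2 × 57,900 × 41.6 / 8.57) ≈ 749.74.
Cost at Q* = (D/Q*)S + (Q*/2)H = √(2DSH) ≈ €6,425.27.
Cost at Q = 2,500: (57,900/2,500)×41.6 + (2,500/2)×8.57 = €963.46 + €10,712.50 = €11,675.96.
Excess = €11,675.96 − €6,425.27 = €5,250.69.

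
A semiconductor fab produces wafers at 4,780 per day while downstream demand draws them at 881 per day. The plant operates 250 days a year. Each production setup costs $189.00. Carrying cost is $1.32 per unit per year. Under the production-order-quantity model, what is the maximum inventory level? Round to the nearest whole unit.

I_max ≈ 7,173 wafers

Annual demand D = 881 × 250 = 220,250.
Production build-up factor (1 − d/p) = 1 − 881/4,780 = 0.8157.
Q* = √(2DS / (H(1 − d/p))) = √(2 × 220,250 × 189 / (1.32 × 0.8157)).
= √(83,254,500 / 1.0767) ≈ 8793.347.
Maximum inventory = Q*(1 − d/p) = 8793.347 × 0.8157 ≈ 7172.649.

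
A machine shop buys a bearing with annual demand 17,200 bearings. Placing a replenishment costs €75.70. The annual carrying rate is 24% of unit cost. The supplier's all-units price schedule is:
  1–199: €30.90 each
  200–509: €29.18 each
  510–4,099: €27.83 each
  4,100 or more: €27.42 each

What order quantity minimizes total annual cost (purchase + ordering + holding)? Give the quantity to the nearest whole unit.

Holding cost per unit per year at price C is H = 0.24·C.
Candidates are each tier's EOQ (if it falls in that tier) and each price-break quantity.
Tier 1 (€30.90): EOQ = 592.6 exceeds tier's upper bound 199, so this tier is dominated.
Tier 2 (€29.18): EOQ = 609.8 exceeds tier's upper bound 509, so this tier is dominated.
EOQ at €27.83 = 624.4 (feasible in tier 3): TC = 17,200×€27.83 + (17,200/624.4)×75.7 + (624.4/2)×0.24×€27.83 = €482,846.51.
EOQ at €27.42 = 629.1 < 4100, so use break Q=4100: TC = 17,200×€27.42 + (17,200/4100.0)×75.7 + (4100.0/2)×0.24×€27.42 = €485,432.21.
Lowest total cost is €482,846.51 at Q = 624.4.

Q* ≈ 624 bearings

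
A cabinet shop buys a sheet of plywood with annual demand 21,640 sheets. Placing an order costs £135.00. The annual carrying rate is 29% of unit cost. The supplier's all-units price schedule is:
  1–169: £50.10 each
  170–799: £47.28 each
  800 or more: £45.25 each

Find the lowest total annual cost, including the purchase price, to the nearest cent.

Holding cost per unit per year at price C is H = 0.29·C.
Evaluate total cost at each tier's feasible EOQ or, if the EOQ is below the tier, at the tier's minimum quantity.
Tier 1 (£50.10): EOQ = 634.2 exceeds tier's upper bound 169, so this tier is dominated.
EOQ at £47.28 = 652.8 (feasible in tier 2): TC = 21,640×£47.28 + (21,640/652.8)×135 + (652.8/2)×0.29×£47.28 = £1,032,089.72.
EOQ at £45.25 = 667.3 < 800, so use break Q=800: TC = 21,640×£45.25 + (21,640/800.0)×135 + (800.0/2)×0.29×£45.25 = £988,110.75.
Lowest total cost among the candidates is at Q = 800.0.

TC* ≈ £988,110.75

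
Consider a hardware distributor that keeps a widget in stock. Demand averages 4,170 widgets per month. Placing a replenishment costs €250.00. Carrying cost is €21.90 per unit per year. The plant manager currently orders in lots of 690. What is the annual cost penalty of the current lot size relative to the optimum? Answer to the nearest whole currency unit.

Annual demand D = 4,170 × 12 = 50,040.
EOQ = √(2DS/H) = √(2 × 50,040 × 250 / 21.9) ≈ 1068.86.
Cost at Q* = (D/Q*)S + (Q*/2)H = √(2DSH) ≈ €23,408.08.
Cost at Q = 690: (50,040/690)×250 + (690/2)×21.9 = €18,130.43 + €7,555.50 = €25,685.93.
Excess = €25,685.93 − €23,408.08 = €2,277.86.

Extra cost ≈ €2,278 per year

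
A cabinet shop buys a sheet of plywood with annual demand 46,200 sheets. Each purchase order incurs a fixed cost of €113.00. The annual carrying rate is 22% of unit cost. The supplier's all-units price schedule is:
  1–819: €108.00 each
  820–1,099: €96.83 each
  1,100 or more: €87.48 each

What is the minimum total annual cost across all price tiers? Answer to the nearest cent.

Holding cost per unit per year at price C is H = 0.22·C.
Evaluate total cost at each tier's feasible EOQ or, if the EOQ is below the tier, at the tier's minimum quantity.
EOQ at €108.00 = 662.9 (feasible in tier 1): TC = 46,200×€108.00 + (46,200/662.9)×113 + (662.9/2)×0.22×€108.00 = €5,005,350.65.
EOQ at €96.83 = 700.1 < 820, so use break Q=820: TC = 46,200×€96.83 + (46,200/820.0)×113 + (820.0/2)×0.22×€96.83 = €4,488,646.65.
EOQ at €87.48 = 736.6 < 1100, so use break Q=1100: TC = 46,200×€87.48 + (46,200/1100.0)×113 + (1100.0/2)×0.22×€87.48 = €4,056,907.08.
Lowest total cost among the candidates is at Q = 1100.0.

TC* ≈ €4,056,907.08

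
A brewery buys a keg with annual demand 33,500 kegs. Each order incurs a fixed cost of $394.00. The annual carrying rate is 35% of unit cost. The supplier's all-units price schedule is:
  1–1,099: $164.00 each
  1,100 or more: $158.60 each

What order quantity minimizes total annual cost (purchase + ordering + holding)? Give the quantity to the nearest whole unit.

Holding cost per unit per year at price C is H = 0.35·C.
Evaluate total cost at each tier's feasible EOQ or, if the EOQ is below the tier, at the tier's minimum quantity.
EOQ at $164.00 = 678.2 (feasible in tier 1): TC = 33,500×$164.00 + (33,500/678.2)×394 + (678.2/2)×0.35×$164.00 = $5,532,926.15.
EOQ at $158.60 = 689.6 < 1100, so use break Q=1100: TC = 33,500×$158.60 + (33,500/1100.0)×394 + (1100.0/2)×0.35×$158.60 = $5,355,629.59.
Lowest total cost is $5,355,629.59 at Q = 1100.0.

Q* ≈ 1,100 kegs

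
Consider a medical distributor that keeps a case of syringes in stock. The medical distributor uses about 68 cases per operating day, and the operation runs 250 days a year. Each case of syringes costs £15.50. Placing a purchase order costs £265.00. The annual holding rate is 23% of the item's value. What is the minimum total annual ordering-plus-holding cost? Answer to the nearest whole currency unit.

Annual demand D = 68 × 250 = 17,000.
Holding cost H = 0.23 × £15.50 = £3.5650 per unit per year.
EOQ = √(2DS/H) = √(2 × 17,000 × 265 / 3.565) ≈ 1589.76.
At the optimum the two cost components are equal, so total cost = 2·(Q*/2)H = Q*·H.
Minimum total = √(2DSH) = √(2 × 17,000 × 265 × 3.565) ≈ 5667.508.

TC* ≈ £5,668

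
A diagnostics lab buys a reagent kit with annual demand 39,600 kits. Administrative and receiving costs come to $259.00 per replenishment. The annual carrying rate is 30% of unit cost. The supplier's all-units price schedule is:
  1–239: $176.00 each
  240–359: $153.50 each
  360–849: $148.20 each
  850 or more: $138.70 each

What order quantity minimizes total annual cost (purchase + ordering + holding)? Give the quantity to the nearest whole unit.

Q* ≈ 850 kits

Holding cost per unit per year at price C is H = 0.30·C.
For each price level, check whether its EOQ is feasible; otherwise the best quantity at that price is the breakpoint.
Tier 1 ($176.00): EOQ = 623.3 exceeds tier's upper bound 239, so this tier is dominated.
Tier 2 ($153.50): EOQ = 667.4 exceeds tier's upper bound 359, so this tier is dominated.
EOQ at $148.20 = 679.2 (feasible in tier 3): TC = 39,600×$148.20 + (39,600/679.2)×259 + (679.2/2)×0.30×$148.20 = $5,898,919.32.
EOQ at $138.70 = 702.1 < 850, so use break Q=850: TC = 39,600×$138.70 + (39,600/850.0)×259 + (850.0/2)×0.30×$138.70 = $5,522,270.60.
Lowest total cost is $5,522,270.60 at Q = 850.0.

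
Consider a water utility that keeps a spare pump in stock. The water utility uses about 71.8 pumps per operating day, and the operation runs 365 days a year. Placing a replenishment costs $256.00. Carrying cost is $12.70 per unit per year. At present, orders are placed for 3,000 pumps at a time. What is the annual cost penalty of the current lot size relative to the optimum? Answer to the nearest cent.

Annual demand D = 71.8 × 365 = 26,207.
EOQ = √(2DS/H) = √(2 × 26,207 × 256 / 12.7) ≈ 1027.88.
Cost at Q* = (D/Q*)S + (Q*/2)H = √(2DSH) ≈ $13,054.06.
Cost at Q = 3,000: (26,207/3,000)×256 + (3,000/2)×12.7 = $2,236.33 + $19,050.00 = $21,286.33.
Excess = $21,286.33 − $13,054.06 = $8,232.27.

Extra cost ≈ $8,232.27 per year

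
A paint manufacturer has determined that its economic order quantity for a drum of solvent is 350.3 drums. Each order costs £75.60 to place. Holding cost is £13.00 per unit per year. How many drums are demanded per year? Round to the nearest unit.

The basic EOQ model gives Q* = √(2DS/H); rearrange for the unknown.
From Q* = √(2DS/H): D = Q*²H / (2S) = 350.3² × 13 / (2 × 75.6) = 10550.471.

D ≈ 10,550 drums per year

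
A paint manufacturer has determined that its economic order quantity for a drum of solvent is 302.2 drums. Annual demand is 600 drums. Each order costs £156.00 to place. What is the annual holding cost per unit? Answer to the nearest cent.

H ≈ £2.05

The basic EOQ model gives Q* = √(2DS/H); rearrange for the unknown.
From Q* = √(2DS/H): H = 2DS / Q*² = 2 × 600 × 156 / 302.2² = 2.0498.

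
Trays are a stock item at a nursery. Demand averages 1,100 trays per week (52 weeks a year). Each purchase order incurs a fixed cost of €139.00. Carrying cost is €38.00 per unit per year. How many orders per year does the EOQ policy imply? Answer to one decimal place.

N ≈ 88.4 orders per year

Annual demand D = 1,100 × 52 = 57,200.
EOQ = √(2DS/H) = √(2 × 57,200 × 139 / 38) ≈ 646.89.
Orders per year = D / Q* = 57,200 / 646.89 ≈ 88.423.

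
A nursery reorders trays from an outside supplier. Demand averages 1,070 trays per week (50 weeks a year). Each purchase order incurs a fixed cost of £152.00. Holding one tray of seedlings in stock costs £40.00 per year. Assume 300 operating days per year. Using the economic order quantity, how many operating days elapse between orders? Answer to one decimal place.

T ≈ 3.6 days

Annual demand D = 1,070 × 50 = 53,500.
The optimal lot size = √(2DS/H) = √(2 × 53,500 × 152 / 40) ≈ 637.65.
Cycle time = Q*/D × 300 = 637.65 / 53,500 × 300 ≈ 3.576 days.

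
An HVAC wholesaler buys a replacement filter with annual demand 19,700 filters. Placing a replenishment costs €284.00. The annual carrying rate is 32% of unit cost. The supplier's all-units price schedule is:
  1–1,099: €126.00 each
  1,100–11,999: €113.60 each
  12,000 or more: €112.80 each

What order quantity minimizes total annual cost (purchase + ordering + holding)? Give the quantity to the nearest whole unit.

Q* ≈ 1,100 filters

Holding cost per unit per year at price C is H = 0.32·C.
Candidates are each tier's EOQ (if it falls in that tier) and each price-break quantity.
EOQ at €126.00 = 526.8 (feasible in tier 1): TC = 19,700×€126.00 + (19,700/526.8)×284 + (526.8/2)×0.32×€126.00 = €2,503,440.64.
EOQ at €113.60 = 554.8 < 1100, so use break Q=1100: TC = 19,700×€113.60 + (19,700/1100.0)×284 + (1100.0/2)×0.32×€113.60 = €2,262,999.78.
EOQ at €112.80 = 556.8 < 12000, so use break Q=12000: TC = 19,700×€112.80 + (19,700/12000.0)×284 + (12000.0/2)×0.32×€112.80 = €2,439,202.23.
Lowest total cost is €2,262,999.78 at Q = 1100.0.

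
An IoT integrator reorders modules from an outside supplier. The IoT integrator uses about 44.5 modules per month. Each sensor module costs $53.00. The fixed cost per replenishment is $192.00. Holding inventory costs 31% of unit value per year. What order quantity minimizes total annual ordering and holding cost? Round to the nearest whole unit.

Q* ≈ 112 modules

Annual demand D = 44.5 × 12 = 534.
Holding cost H = 0.31 × $53.00 = $16.4300 per unit per year.
EOQ = √(2DS / H) = √(2 × 534 × 192 / 16.43).
= √(205,056 / 16.43) = √12,480.5843 ≈ 111.717.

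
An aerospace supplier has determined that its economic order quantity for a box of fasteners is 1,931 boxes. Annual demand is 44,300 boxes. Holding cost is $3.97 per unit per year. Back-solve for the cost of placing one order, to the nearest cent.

S ≈ $167.08

Squaring Q* = √(2DS/H) gives Q*² = 2DS/H.
From Q* = √(2DS/H): S = Q*²H / (2D) = 1,931² × 3.97 / (2 × 44,300) = 167.0788.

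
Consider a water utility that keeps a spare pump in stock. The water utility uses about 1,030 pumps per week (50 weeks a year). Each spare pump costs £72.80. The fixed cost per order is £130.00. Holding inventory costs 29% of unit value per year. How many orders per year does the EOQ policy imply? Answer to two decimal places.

N ≈ 64.67 orders per year

Annual demand D = 1,030 × 50 = 51,500.
Holding cost H = 0.29 × £72.80 = £21.1120 per unit per year.
Q* = √(2DS/H) = √(2 × 51,500 × 130 / 21.112) ≈ 796.39.
Orders per year = D / Q* = 51,500 / 796.39 ≈ 64.667.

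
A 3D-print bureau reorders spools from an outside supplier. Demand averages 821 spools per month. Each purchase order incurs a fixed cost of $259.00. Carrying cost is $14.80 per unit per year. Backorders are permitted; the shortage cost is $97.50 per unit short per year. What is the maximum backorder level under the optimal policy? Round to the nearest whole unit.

Annual demand D = 821 × 12 = 9,852.
With planned backorders, Q* = √(2DS/H) · √((H+B)/B).
√(2DS/H) = √(2 × 9,852 × 259 / 14.8) = 587.214.
√((H+B)/B) = √((14.8+97.5)/97.5) = 1.0732.
Q* ≈ 630.208.
S* = Q* · H/(H+B) = 630.208 × 14.8/112.3 ≈ 83.055.

S* ≈ 83 spools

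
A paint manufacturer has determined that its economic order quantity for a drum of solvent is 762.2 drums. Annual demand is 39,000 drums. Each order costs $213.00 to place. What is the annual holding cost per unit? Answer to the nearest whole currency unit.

Invert the EOQ relation Q*² = 2DS/H.
From Q* = √(2DS/H): H = 2DS / Q*² = 2 × 39,000 × 213 / 762.2² = 28.5980.

H ≈ $29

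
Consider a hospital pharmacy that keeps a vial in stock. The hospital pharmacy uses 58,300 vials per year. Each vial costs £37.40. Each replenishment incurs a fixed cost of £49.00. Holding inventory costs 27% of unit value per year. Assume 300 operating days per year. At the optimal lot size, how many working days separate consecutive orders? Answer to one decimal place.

Holding cost H = 0.27 × £37.40 = £10.0980 per unit per year.
EOQ = √(2DS/H) = √(2 × 58,300 × 49 / 10.098) ≈ 752.19.
Cycle time = Q*/D × 300 = 752.19 / 58,300 × 300 ≈ 3.871 days.

T ≈ 3.9 days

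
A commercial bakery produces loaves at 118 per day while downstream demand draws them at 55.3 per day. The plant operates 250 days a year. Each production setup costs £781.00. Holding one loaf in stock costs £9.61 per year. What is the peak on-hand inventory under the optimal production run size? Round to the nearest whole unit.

Annual demand D = 55.3 × 250 = 13,825.
Production build-up factor (1 − d/p) = 1 − 55.3/118 = 0.5314.
Q* = √(2DS / (H(1 − d/p))) = √(2 × 13,825 × 781 / (9.61 × 0.5314)).
= √(21,594,650 / 5.1063) ≈ 2056.452.
Maximum inventory = Q*(1 − d/p) = 2056.452 × 0.5314 ≈ 1092.708.

I_max ≈ 1,093 loaves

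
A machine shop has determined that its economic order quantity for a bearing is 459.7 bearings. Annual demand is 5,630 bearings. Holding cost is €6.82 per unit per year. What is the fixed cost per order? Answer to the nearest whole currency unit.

The basic EOQ model gives Q* = √(2DS/H); rearrange for the unknown.
From Q* = √(2DS/H): S = Q*²H / (2D) = 459.7² × 6.82 / (2 × 5,630) = 127.9956.

S ≈ €128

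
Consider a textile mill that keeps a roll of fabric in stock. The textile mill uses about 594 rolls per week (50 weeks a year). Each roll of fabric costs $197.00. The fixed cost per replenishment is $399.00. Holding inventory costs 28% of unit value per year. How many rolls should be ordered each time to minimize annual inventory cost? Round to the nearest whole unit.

Annual demand D = 594 × 50 = 29,700.
Holding cost H = 0.28 × $197.00 = $55.1600 per unit per year.
EOQ = √(2DS / H) = √(2 × 29,700 × 399 / 55.16).
= √(23,700,600 / 55.16) = √429,670.0508 ≈ 655.492.

Q* ≈ 655 rolls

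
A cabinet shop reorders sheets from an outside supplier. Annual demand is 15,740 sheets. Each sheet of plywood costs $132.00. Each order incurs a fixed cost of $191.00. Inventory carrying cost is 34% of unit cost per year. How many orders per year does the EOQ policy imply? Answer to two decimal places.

N ≈ 43.00 orders per year

Holding cost H = 0.34 × $132.00 = $44.8800 per unit per year.
The optimal lot size = √(2DS/H) = √(2 × 15,740 × 191 / 44.88) ≈ 366.02.
Orders per year = D / Q* = 15,740 / 366.02 ≈ 43.003.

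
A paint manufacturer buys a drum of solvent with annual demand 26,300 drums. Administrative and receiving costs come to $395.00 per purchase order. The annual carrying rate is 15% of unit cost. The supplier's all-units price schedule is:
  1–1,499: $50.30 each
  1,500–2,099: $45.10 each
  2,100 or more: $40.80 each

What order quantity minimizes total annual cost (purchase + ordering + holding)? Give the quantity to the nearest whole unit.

Holding cost per unit per year at price C is H = 0.15·C.
For each price level, check whether its EOQ is feasible; otherwise the best quantity at that price is the breakpoint.
Tier 1 ($50.30): EOQ = 1659.4 exceeds tier's upper bound 1499, so this tier is dominated.
EOQ at $45.10 = 1752.5 (feasible in tier 2): TC = 26,300×$45.10 + (26,300/1752.5)×395 + (1752.5/2)×0.15×$45.10 = $1,197,985.65.
EOQ at $40.80 = 1842.5 < 2100, so use break Q=2100: TC = 26,300×$40.80 + (26,300/2100.0)×395 + (2100.0/2)×0.15×$40.80 = $1,084,412.90.
Lowest total cost is $1,084,412.90 at Q = 2100.0.

Q* ≈ 2,100 drums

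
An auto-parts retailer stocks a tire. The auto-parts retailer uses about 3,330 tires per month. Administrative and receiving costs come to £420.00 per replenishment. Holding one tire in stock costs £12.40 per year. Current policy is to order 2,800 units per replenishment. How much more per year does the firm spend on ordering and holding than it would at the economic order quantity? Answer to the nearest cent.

Extra cost ≈ £2,952.45 per year

Annual demand D = 3,330 × 12 = 39,960.
EOQ = √(2DS/H) = √(2 × 39,960 × 420 / 12.4) ≈ 1645.29.
Cost at Q* = (D/Q*)S + (Q*/2)H = √(2DSH) ≈ £20,401.55.
Cost at Q = 2,800: (39,960/2,800)×420 + (2,800/2)×12.4 = £5,994.00 + £17,360.00 = £23,354.00.
Excess = £23,354.00 − £20,401.55 = £2,952.45.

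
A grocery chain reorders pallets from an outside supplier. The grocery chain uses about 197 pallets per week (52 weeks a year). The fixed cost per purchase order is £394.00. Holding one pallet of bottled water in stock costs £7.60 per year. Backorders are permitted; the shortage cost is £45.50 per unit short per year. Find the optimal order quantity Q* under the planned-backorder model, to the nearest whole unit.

Annual demand D = 197 × 52 = 10,244.
With planned backorders, Q* = √(2DS/H) · √((H+B)/B).
√(2DS/H) = √(2 × 10,244 × 394 / 7.6) = 1030.602.
√((H+B)/B) = √((7.6+45.5)/45.5) = 1.0803.
Q* ≈ 1113.352.

Q* ≈ 1,113 pallets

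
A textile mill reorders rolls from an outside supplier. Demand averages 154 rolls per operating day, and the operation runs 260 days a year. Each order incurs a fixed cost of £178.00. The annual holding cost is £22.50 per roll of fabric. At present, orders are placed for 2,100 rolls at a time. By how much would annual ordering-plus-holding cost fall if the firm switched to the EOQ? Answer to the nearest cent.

Extra cost ≈ £9,110.20 per year

Annual demand D = 154 × 260 = 40,040.
EOQ = √(2DS/H) = √(2 × 40,040 × 178 / 22.5) ≈ 795.94.
Cost at Q* = (D/Q*)S + (Q*/2)H = √(2DSH) ≈ £17,908.67.
Cost at Q = 2,100: (40,040/2,100)×178 + (2,100/2)×22.5 = £3,393.87 + £23,625.00 = £27,018.87.
Excess = £27,018.87 − £17,908.67 = £9,110.20.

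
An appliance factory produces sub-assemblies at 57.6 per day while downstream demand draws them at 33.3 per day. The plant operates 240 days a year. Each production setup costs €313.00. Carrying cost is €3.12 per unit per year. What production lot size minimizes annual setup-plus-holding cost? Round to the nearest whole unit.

Annual demand D = 33.3 × 240 = 7,992.
Production build-up factor (1 − d/p) = 1 − 33.3/57.6 = 0.4219.
Q* = √(2DS / (H(1 − d/p))) = √(2 × 7,992 × 313 / (3.12 × 0.4219)).
= √(5,002,992 / 1.3163) ≈ 1949.601.

Q* ≈ 1,950 sub-assemblies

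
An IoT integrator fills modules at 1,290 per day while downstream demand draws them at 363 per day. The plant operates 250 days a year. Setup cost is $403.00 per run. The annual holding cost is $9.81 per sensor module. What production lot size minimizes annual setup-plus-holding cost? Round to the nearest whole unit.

Annual demand D = 363 × 250 = 90,750.
Production build-up factor (1 − d/p) = 1 − 363/1,290 = 0.7186.
Q* = √(2DS / (H(1 − d/p))) = √(2 × 90,750 × 403 / (9.81 × 0.7186)).
= √(73,144,500 / 7.0495) ≈ 3221.153.

Q* ≈ 3,221 modules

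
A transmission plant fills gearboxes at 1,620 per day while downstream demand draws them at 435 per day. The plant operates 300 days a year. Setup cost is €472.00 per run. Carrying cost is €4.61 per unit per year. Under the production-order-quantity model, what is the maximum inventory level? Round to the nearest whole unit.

I_max ≈ 4,421 gearboxes

Annual demand D = 435 × 300 = 130,500.
Production build-up factor (1 − d/p) = 1 − 435/1,620 = 0.7315.
Q* = √(2DS / (H(1 − d/p))) = √(2 × 130,500 × 472 / (4.61 × 0.7315)).
= √(123,192,000 / 3.3721) ≈ 6044.204.
Maximum inventory = Q*(1 − d/p) = 6044.204 × 0.7315 ≈ 4421.223.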